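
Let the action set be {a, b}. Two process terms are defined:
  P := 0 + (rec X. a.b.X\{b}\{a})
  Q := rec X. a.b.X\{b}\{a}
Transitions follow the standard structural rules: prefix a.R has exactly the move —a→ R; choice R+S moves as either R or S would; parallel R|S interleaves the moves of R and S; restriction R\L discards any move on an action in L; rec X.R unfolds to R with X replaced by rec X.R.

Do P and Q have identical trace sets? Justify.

Reachable graph of P (3 states):
  s0 = 0 + (rec X. a.b.X\{b}\{a}) | —a→ s1
  s1 = b.(rec X. a.b.X\{b}\{a})\{b}\{a} | —b→ s2
  s2 = (rec X. a.b.X\{b}\{a})\{b}\{a} | (no moves)
Reachable graph of Q (3 states):
  t0 = rec X. a.b.X\{b}\{a} | —a→ t1
  t1 = b.(rec X. a.b.X\{b}\{a})\{b}\{a} | —b→ t2
  t2 = (rec X. a.b.X\{b}\{a})\{b}\{a} | (no moves)
Bisimilarity quotient blocks:
  B0 = {s0, t0}
  B1 = {s1, t1}
  B2 = {s2, t2}
s0 ∈ B0, t0 ∈ B0 → same block
Bisimilar ⇒ trace-equivalent.

traces(P) = traces(Q)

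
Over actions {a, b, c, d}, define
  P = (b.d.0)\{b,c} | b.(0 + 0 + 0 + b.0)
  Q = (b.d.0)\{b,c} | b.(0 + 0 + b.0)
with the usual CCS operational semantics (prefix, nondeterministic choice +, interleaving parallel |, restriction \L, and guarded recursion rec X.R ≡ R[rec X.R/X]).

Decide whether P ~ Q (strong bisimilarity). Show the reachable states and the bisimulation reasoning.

P ~ Q

LTS(P): 3 reachable states
  s0 = (b.d.0)\{b,c} | b.(0 + 0 + 0 + b.0) | =b=> s1
  s1 = (b.d.0)\{b,c} | (0 + 0 + 0 + b.0) | =b=> s2
  s2 = (b.d.0)\{b,c} | 0 | ·
LTS(Q): 3 reachable states
  t0 = (b.d.0)\{b,c} | b.(0 + 0 + b.0) | =b=> t1
  t1 = (b.d.0)\{b,c} | (0 + 0 + b.0) | =b=> t2
  t2 = (b.d.0)\{b,c} | 0 | ·
Coarsest stable partition (strong bisimilarity classes):
  B0 = {s0, t0}
  B1 = {s1, t1}
  B2 = {s2, t2}
s0 ∈ B0, t0 ∈ B0 → same block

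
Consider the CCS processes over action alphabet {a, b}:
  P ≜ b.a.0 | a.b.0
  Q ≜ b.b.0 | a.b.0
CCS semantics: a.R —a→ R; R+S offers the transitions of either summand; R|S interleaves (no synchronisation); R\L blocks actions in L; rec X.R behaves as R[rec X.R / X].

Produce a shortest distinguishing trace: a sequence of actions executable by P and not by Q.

LTS(P): 9 reachable states
  s0 = b.a.0 | a.b.0 | ··a··> s1, ··b··> s2
  s1 = b.a.0 | b.0 | ··b··> s3, ··b··> s4
  s2 = a.0 | a.b.0 | ··a··> s3, ··a··> s5
  s3 = a.0 | b.0 | ··a··> s6, ··b··> s7
  s4 = b.a.0 | 0 | ··b··> s7
  s5 = 0 | a.b.0 | ··a··> s6
  s6 = 0 | b.0 | ··b··> s8
  s7 = a.0 | 0 | ··a··> s8
  s8 = 0 | 0 | ∅
LTS(Q): 9 reachable states
  t0 = b.b.0 | a.b.0 | ··a··> t1, ··b··> t2
  t1 = b.b.0 | b.0 | ··b··> t3, ··b··> t4
  t2 = b.0 | a.b.0 | ··a··> t3, ··b··> t5
  t3 = b.0 | b.0 | ··b··> t6, ··b··> t7
  t4 = b.b.0 | 0 | ··b··> t7
  t5 = 0 | a.b.0 | ··a··> t6
  t6 = 0 | b.0 | ··b··> t8
  t7 = b.0 | 0 | ··b··> t8
  t8 = 0 | 0 | ∅
Executing aba from P (initial set {s0}):
  after a @ step 1: {s1}
  after b @ step 2: {s3, s4}
  after a @ step 3: {s6}
  — P admits the full trace.
Executing aba from Q (initial set {t0}):
  after a @ step 1: {t1}
  after b @ step 2: {t3, t4}
  after a @ step 3: ∅ (Q stuck)

aba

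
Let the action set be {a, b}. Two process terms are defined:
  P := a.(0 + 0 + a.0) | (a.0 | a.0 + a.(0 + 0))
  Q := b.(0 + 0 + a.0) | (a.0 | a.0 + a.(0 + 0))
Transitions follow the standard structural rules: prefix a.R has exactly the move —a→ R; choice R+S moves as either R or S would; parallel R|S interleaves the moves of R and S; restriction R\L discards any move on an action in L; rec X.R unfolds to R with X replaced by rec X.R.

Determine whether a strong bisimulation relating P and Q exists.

LTS(P): 15 reachable states
  p0 = a.(0 + 0 + a.0) | (a.0 | a.0 + a.(0 + 0)) | -a-> p1, -a-> p2, -a-> p3, -a-> p4
  p1 = (0 + 0 + a.0) | (a.0 | a.0 + a.(0 + 0)) | -a-> p5, -a-> p6, -a-> p7, -a-> p8
  p2 = a.(0 + 0 + a.0) | (0 + 0) | -a-> p5
  p3 = a.(0 + 0 + a.0) | (0 | a.0) | -a-> p6, -a-> p9
  p4 = a.(0 + 0 + a.0) | (a.0 | 0) | -a-> p7, -a-> p9
  p5 = (0 + 0 + a.0) | (0 + 0) | -a-> p10
  p6 = (0 + 0 + a.0) | (0 | a.0) | -a-> p11, -a-> p12
  p7 = (0 + 0 + a.0) | (a.0 | 0) | -a-> p11, -a-> p13
  p8 = 0 | (a.0 | a.0 + a.(0 + 0)) | -a-> p10, -a-> p12, -a-> p13
  p9 = a.(0 + 0 + a.0) | (0 | 0) | -a-> p11
  p10 = 0 | (0 + 0) | stopped
  p11 = (0 + 0 + a.0) | (0 | 0) | -a-> p14
  p12 = 0 | (0 | a.0) | -a-> p14
  p13 = 0 | (a.0 | 0) | -a-> p14
  p14 = 0 | (0 | 0) | stopped
LTS(Q): 15 reachable states
  q0 = b.(0 + 0 + a.0) | (a.0 | a.0 + a.(0 + 0)) | -a-> q1, -a-> q2, -a-> q3, -b-> q4
  q1 = b.(0 + 0 + a.0) | (0 + 0) | -b-> q5
  q2 = b.(0 + 0 + a.0) | (0 | a.0) | -a-> q6, -b-> q7
  q3 = b.(0 + 0 + a.0) | (a.0 | 0) | -a-> q6, -b-> q8
  q4 = (0 + 0 + a.0) | (a.0 | a.0 + a.(0 + 0)) | -a-> q5, -a-> q7, -a-> q8, -a-> q9
  q5 = (0 + 0 + a.0) | (0 + 0) | -a-> q10
  q6 = b.(0 + 0 + a.0) | (0 | 0) | -b-> q11
  q7 = (0 + 0 + a.0) | (0 | a.0) | -a-> q11, -a-> q12
  q8 = (0 + 0 + a.0) | (a.0 | 0) | -a-> q11, -a-> q13
  q9 = 0 | (a.0 | a.0 + a.(0 + 0)) | -a-> q10, -a-> q12, -a-> q13
  q10 = 0 | (0 + 0) | stopped
  q11 = (0 + 0 + a.0) | (0 | 0) | -a-> q14
  q12 = 0 | (0 | a.0) | -a-> q14
  q13 = 0 | (a.0 | 0) | -a-> q14
  q14 = 0 | (0 | 0) | stopped
Bisimilarity quotient blocks:
  B0 = {p0}
  B1 = {p2, p6, p7, p9, q7, q8}
  B2 = {p11, p12, p13, p5, q11, q12, q13, q5}
  B3 = {p10, p14, q10, q14}
  B4 = {p1, q4}
  B5 = {p8, q9}
  B6 = {p3, p4}
  B7 = {q0}
  B8 = {q2, q3}
  B9 = {q1, q6}
p0 ∈ B0, q0 ∈ B7 → different blocks

not bisimilar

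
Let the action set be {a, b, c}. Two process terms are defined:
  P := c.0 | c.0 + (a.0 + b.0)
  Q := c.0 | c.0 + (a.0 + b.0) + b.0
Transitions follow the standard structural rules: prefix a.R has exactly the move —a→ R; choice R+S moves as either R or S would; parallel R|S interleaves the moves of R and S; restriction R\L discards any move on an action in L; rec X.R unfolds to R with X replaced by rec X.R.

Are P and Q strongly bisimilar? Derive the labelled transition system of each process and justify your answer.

LTS(P): 5 reachable states
  m0 = c.0 | c.0 + (a.0 + b.0) has moves -a-> m1, -b-> m1, -c-> m2, -c-> m3
  m1 = 0 has moves ∅
  m2 = 0 | c.0 has moves -c-> m4
  m3 = c.0 | 0 has moves -c-> m4
  m4 = 0 | 0 has moves ∅
LTS(Q): 5 reachable states
  n0 = c.0 | c.0 + (a.0 + b.0) + b.0 has moves -a-> n1, -b-> n1, -c-> n2, -c-> n3
  n1 = 0 has moves ∅
  n2 = 0 | c.0 has moves -c-> n4
  n3 = c.0 | 0 has moves -c-> n4
  n4 = 0 | 0 has moves ∅
Bisimilarity quotient blocks:
  B0 = {m0, n0}
  B1 = {m1, m4, n1, n4}
  B2 = {m2, m3, n2, n3}
m0 ∈ B0, n0 ∈ B0 → same block

bisimilar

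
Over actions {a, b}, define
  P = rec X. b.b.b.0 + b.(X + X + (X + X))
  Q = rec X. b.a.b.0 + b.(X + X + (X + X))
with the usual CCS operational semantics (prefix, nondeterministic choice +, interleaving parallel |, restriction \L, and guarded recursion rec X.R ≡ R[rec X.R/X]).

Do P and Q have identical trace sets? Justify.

NO — witness ⟨ba⟩

LTS(P): 5 reachable states
  p0 = rec X. b.b.b.0 + b.(X + X + (X + X)) → -b-> p1, -b-> p2
  p1 = (rec X. b.b.b.0 + b.(X + X + (X + X))) + (rec X. b.b.b.0 + b.(X + X + (X + X))) + ((rec X. b.b.b.0 + b.(X + X + (X + X))) + (rec X. b.b.b.0 + b.(X + X + (X + X)))) → -b-> p1, -b-> p2
  p2 = b.b.0 → -b-> p3
  p3 = b.0 → -b-> p4
  p4 = 0 → stopped
LTS(Q): 5 reachable states
  q0 = rec X. b.a.b.0 + b.(X + X + (X + X)) → -b-> q1, -b-> q2
  q1 = (rec X. b.a.b.0 + b.(X + X + (X + X))) + (rec X. b.a.b.0 + b.(X + X + (X + X))) + ((rec X. b.a.b.0 + b.(X + X + (X + X))) + (rec X. b.a.b.0 + b.(X + X + (X + X)))) → -b-> q1, -b-> q2
  q2 = a.b.0 → -a-> q3
  q3 = b.0 → -b-> q4
  q4 = 0 → stopped
Run σ = ⟨ba⟩ on Q: start {q0}
  [1] b ⇒ {q1, q2}
  [2] a ⇒ {q3}
  ✓ Q
Run σ = ⟨ba⟩ on P: start {p0}
  [1] b ⇒ {p1, p2}
  [2] a ⇒ no successor for P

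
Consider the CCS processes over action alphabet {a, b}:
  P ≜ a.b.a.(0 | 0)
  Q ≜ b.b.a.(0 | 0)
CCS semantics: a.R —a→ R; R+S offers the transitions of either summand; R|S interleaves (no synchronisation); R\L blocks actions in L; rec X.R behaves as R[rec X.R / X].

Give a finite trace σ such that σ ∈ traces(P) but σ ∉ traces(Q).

a

LTS(P): 4 reachable states
  m0 = a.b.a.(0 | 0) → —a→ m1
  m1 = b.a.(0 | 0) → —b→ m2
  m2 = a.(0 | 0) → —a→ m3
  m3 = 0 | 0 → stopped
LTS(Q): 4 reachable states
  n0 = b.b.a.(0 | 0) → —b→ n1
  n1 = b.a.(0 | 0) → —b→ n2
  n2 = a.(0 | 0) → —a→ n3
  n3 = 0 | 0 → stopped
Run σ = ⟨a⟩ on P: start {m0}
  after a @ step 1: {m1}
  P completes σ.
Run σ = ⟨a⟩ on Q: start {n0}
  after a @ step 1: no successor for Q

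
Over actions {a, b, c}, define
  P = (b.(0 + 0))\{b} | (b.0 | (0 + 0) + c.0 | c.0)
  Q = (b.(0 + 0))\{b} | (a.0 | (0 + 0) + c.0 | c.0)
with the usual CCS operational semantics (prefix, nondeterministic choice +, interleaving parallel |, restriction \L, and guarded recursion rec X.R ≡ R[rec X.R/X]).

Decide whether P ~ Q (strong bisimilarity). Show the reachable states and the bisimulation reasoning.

P ≁ Q

P's transition system — 5 states:
  s0 = (b.(0 + 0))\{b} | (b.0 | (0 + 0) + c.0 | c.0) → —b→ s1, —c→ s2, —c→ s3
  s1 = (b.(0 + 0))\{b} | (0 | (0 + 0)) → (no moves)
  s2 = (b.(0 + 0))\{b} | (0 | c.0) → —c→ s4
  s3 = (b.(0 + 0))\{b} | (c.0 | 0) → —c→ s4
  s4 = (b.(0 + 0))\{b} | (0 | 0) → (no moves)
Q's transition system — 5 states:
  t0 = (b.(0 + 0))\{b} | (a.0 | (0 + 0) + c.0 | c.0) → —a→ t1, —c→ t2, —c→ t3
  t1 = (b.(0 + 0))\{b} | (0 | (0 + 0)) → (no moves)
  t2 = (b.(0 + 0))\{b} | (0 | c.0) → —c→ t4
  t3 = (b.(0 + 0))\{b} | (c.0 | 0) → —c→ t4
  t4 = (b.(0 + 0))\{b} | (0 | 0) → (no moves)
Bisimilarity quotient blocks:
  B0 = {s0}
  B1 = {s2, s3, t2, t3}
  B2 = {s1, s4, t1, t4}
  B3 = {t0}
s0 ∈ B0, t0 ∈ B3 → different blocks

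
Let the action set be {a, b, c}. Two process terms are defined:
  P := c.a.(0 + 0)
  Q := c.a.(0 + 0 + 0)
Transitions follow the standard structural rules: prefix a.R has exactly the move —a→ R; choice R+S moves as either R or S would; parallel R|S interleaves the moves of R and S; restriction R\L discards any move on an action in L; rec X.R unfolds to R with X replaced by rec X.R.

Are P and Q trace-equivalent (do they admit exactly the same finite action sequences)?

LTS(P): 3 reachable states
  u0 = c.a.(0 + 0) :: ··c··> u1
  u1 = a.(0 + 0) :: ··a··> u2
  u2 = 0 + 0 :: (no moves)
LTS(Q): 3 reachable states
  v0 = c.a.(0 + 0 + 0) :: ··c··> v1
  v1 = a.(0 + 0 + 0) :: ··a··> v2
  v2 = 0 + 0 + 0 :: (no moves)
Bisimilarity quotient blocks:
  B0 = {u0, v0}
  B1 = {u1, v1}
  B2 = {u2, v2}
u0 ∈ B0, v0 ∈ B0 → same block
Bisimilar ⇒ trace-equivalent.

traces(P) = traces(Q)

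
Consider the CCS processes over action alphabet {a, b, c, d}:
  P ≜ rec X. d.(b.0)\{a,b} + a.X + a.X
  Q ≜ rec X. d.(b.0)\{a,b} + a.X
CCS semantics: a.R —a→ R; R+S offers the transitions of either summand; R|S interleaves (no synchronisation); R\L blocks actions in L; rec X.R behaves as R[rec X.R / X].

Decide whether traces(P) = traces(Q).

LTS(P): 2 reachable states
  p0 = rec X. d.(b.0)\{a,b} + a.X + a.X :: =a=> p0, =d=> p1
  p1 = (b.0)\{a,b} :: stopped
LTS(Q): 2 reachable states
  q0 = rec X. d.(b.0)\{a,b} + a.X :: =a=> q0, =d=> q1
  q1 = (b.0)\{a,b} :: stopped
Partition-refinement fixed point:
  B0 = {p0, q0}
  B1 = {p1, q1}
p0 ∈ B0, q0 ∈ B0 → same block
Bisimilar ⇒ trace-equivalent.

trace-equivalent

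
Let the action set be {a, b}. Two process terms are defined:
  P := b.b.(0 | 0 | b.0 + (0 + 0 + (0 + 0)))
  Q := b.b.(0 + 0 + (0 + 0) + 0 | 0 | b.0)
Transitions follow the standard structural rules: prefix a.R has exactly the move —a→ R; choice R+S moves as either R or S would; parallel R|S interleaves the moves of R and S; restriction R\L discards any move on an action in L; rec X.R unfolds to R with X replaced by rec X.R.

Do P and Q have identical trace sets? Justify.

trace-equivalent

LTS(P): 4 reachable states
  s0 = b.b.(0 | 0 | b.0 + (0 + 0 + (0 + 0))) | —b→ s1
  s1 = b.(0 | 0 | b.0 + (0 + 0 + (0 + 0))) | —b→ s2
  s2 = 0 | 0 | b.0 + (0 + 0 + (0 + 0)) | —b→ s3
  s3 = 0 | 0 | 0 | deadlocked
LTS(Q): 4 reachable states
  t0 = b.b.(0 + 0 + (0 + 0) + 0 | 0 | b.0) | —b→ t1
  t1 = b.(0 + 0 + (0 + 0) + 0 | 0 | b.0) | —b→ t2
  t2 = 0 + 0 + (0 + 0) + 0 | 0 | b.0 | —b→ t3
  t3 = 0 | 0 | 0 | deadlocked
Bisimilarity quotient blocks:
  B0 = {s0, t0}
  B1 = {s1, t1}
  B2 = {s2, t2}
  B3 = {s3, t3}
s0 ∈ B0, t0 ∈ B0 → same block
Bisimilar ⇒ trace-equivalent.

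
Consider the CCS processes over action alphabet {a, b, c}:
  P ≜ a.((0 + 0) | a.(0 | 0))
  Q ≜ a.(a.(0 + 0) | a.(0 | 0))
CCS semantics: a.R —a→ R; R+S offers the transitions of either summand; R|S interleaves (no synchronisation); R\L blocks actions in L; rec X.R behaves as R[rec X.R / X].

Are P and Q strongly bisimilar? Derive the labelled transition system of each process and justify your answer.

P ≁ Q

LTS(P): 3 reachable states
  s0 = a.((0 + 0) | a.(0 | 0)) has moves ··a··> s1
  s1 = (0 + 0) | a.(0 | 0) has moves ··a··> s2
  s2 = (0 + 0) | (0 | 0) has moves ∅
LTS(Q): 5 reachable states
  t0 = a.(a.(0 + 0) | a.(0 | 0)) has moves ··a··> t1
  t1 = a.(0 + 0) | a.(0 | 0) has moves ··a··> t2, ··a··> t3
  t2 = (0 + 0) | a.(0 | 0) has moves ··a··> t4
  t3 = a.(0 + 0) | (0 | 0) has moves ··a··> t4
  t4 = (0 + 0) | (0 | 0) has moves ∅
Partition-refinement fixed point:
  B0 = {s0, t1}
  B1 = {s1, t2, t3}
  B2 = {s2, t4}
  B3 = {t0}
s0 ∈ B0, t0 ∈ B3 → different blocks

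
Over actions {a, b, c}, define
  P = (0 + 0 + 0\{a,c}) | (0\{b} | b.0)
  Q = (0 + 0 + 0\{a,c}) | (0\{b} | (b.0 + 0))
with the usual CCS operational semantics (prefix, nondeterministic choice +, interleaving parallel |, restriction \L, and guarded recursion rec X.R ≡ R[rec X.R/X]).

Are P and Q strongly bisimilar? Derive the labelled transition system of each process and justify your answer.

YES

P's transition system — 2 states:
  s0 = (0 + 0 + 0\{a,c}) | (0\{b} | b.0) :: ··b··> s1
  s1 = (0 + 0 + 0\{a,c}) | (0\{b} | 0) :: stopped
Q's transition system — 2 states:
  t0 = (0 + 0 + 0\{a,c}) | (0\{b} | (b.0 + 0)) :: ··b··> t1
  t1 = (0 + 0 + 0\{a,c}) | (0\{b} | 0) :: stopped
Partition-refinement fixed point:
  B0 = {s0, t0}
  B1 = {s1, t1}
s0 ∈ B0, t0 ∈ B0 → same block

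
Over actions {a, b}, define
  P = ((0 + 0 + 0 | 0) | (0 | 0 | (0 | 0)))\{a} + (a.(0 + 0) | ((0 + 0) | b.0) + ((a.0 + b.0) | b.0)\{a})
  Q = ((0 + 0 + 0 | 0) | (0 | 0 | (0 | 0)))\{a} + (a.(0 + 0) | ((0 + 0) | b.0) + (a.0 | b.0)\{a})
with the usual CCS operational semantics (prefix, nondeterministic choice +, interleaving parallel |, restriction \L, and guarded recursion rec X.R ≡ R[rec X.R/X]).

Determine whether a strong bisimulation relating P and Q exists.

P's transition system — 7 states:
  u0 = ((0 + 0 + 0 | 0) | (0 | 0 | (0 | 0)))\{a} + (a.(0 + 0) | ((0 + 0) | b.0) + ((a.0 + b.0) | b.0)\{a}) | --a--▸ u1, --b--▸ u2, --b--▸ u3, --b--▸ u4
  u1 = (0 + 0) | ((0 + 0) | b.0) | --b--▸ u5
  u2 = ((a.0 + b.0) | 0)\{a} | --b--▸ u6
  u3 = (0 | b.0)\{a} | --b--▸ u6
  u4 = a.(0 + 0) | ((0 + 0) | 0) | --a--▸ u5
  u5 = (0 + 0) | ((0 + 0) | 0) | deadlocked
  u6 = (0 | 0)\{a} | deadlocked
Q's transition system — 5 states:
  v0 = ((0 + 0 + 0 | 0) | (0 | 0 | (0 | 0)))\{a} + (a.(0 + 0) | ((0 + 0) | b.0) + (a.0 | b.0)\{a}) | --a--▸ v1, --b--▸ v2, --b--▸ v3
  v1 = (0 + 0) | ((0 + 0) | b.0) | --b--▸ v4
  v2 = (a.0 | 0)\{a} | deadlocked
  v3 = a.(0 + 0) | ((0 + 0) | 0) | --a--▸ v4
  v4 = (0 + 0) | ((0 + 0) | 0) | deadlocked
Partition-refinement fixed point:
  B0 = {u0}
  B1 = {u1, u2, u3, v1}
  B2 = {u5, u6, v2, v4}
  B3 = {u4, v3}
  B4 = {v0}
u0 ∈ B0, v0 ∈ B4 → different blocks

NO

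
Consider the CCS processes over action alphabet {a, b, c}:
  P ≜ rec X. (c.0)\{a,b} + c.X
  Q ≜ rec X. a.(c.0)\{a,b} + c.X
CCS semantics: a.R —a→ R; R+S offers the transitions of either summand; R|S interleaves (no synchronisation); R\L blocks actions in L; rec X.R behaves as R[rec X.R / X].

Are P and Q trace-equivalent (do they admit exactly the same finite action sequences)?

NO — witness ⟨a⟩

P's transition system — 2 states:
  s0 = rec X. (c.0)\{a,b} + c.X has moves -c-> s0, -c-> s1
  s1 = 0\{a,b} has moves ·
Q's transition system — 3 states:
  t0 = rec X. a.(c.0)\{a,b} + c.X has moves -a-> t1, -c-> t0
  t1 = (c.0)\{a,b} has moves -c-> t2
  t2 = 0\{a,b} has moves ·
Run σ = ⟨a⟩ on Q: start {t0}
  after a @ step 1: {t1}
  ✓ Q
Run σ = ⟨a⟩ on P: start {s0}
  after a @ step 1: no successor for P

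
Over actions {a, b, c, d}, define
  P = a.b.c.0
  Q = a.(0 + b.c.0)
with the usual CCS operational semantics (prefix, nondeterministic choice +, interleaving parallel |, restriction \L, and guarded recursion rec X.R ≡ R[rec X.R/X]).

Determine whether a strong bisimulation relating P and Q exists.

bisimilar

P's transition system — 4 states:
  p0 = a.b.c.0 → -a-> p1
  p1 = b.c.0 → -b-> p2
  p2 = c.0 → -c-> p3
  p3 = 0 → (no moves)
Q's transition system — 4 states:
  q0 = a.(0 + b.c.0) → -a-> q1
  q1 = 0 + b.c.0 → -b-> q2
  q2 = c.0 → -c-> q3
  q3 = 0 → (no moves)
Partition-refinement fixed point:
  B0 = {p0, q0}
  B1 = {p1, q1}
  B2 = {p2, q2}
  B3 = {p3, q3}
p0 ∈ B0, q0 ∈ B0 → same block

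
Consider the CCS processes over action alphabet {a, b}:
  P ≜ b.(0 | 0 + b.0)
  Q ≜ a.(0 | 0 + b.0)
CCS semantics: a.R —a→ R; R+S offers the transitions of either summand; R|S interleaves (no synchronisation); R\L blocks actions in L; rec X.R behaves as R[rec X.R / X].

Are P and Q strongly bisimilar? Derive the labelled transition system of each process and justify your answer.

P ≁ Q

P's transition system — 3 states:
  u0 = b.(0 | 0 + b.0) → =b=> u1
  u1 = 0 | 0 + b.0 → =b=> u2
  u2 = 0 → (no moves)
Q's transition system — 3 states:
  v0 = a.(0 | 0 + b.0) → =a=> v1
  v1 = 0 | 0 + b.0 → =b=> v2
  v2 = 0 → (no moves)
Coarsest stable partition (strong bisimilarity classes):
  B0 = {u0}
  B1 = {u1, v1}
  B2 = {u2, v2}
  B3 = {v0}
u0 ∈ B0, v0 ∈ B3 → different blocks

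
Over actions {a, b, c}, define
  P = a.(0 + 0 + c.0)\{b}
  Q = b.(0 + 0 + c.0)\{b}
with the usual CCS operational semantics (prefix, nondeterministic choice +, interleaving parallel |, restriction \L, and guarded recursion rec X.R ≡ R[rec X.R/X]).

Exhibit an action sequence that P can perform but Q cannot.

a

LTS(P): 3 reachable states
  s0 = a.(0 + 0 + c.0)\{b} | --a--▸ s1
  s1 = (0 + 0 + c.0)\{b} | --c--▸ s2
  s2 = 0\{b} | (no moves)
LTS(Q): 3 reachable states
  t0 = b.(0 + 0 + c.0)\{b} | --b--▸ t1
  t1 = (0 + 0 + c.0)\{b} | --c--▸ t2
  t2 = 0\{b} | (no moves)
Trace ⟨a⟩ through P, begin at {s0}:
  after a @ step 1: {s1}
  ✓ P
Trace ⟨a⟩ through Q, begin at {t0}:
  after a @ step 1: ∅  — Q cannot continue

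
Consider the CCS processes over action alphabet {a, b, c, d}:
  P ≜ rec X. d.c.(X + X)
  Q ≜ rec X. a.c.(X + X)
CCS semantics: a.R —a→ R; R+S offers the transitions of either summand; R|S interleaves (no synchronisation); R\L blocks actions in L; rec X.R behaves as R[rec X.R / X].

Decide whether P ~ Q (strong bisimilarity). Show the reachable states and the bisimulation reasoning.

LTS(P): 3 reachable states
  s0 = rec X. d.c.(X + X) :: =d=> s1
  s1 = c.((rec X. d.c.(X + X)) + (rec X. d.c.(X + X))) :: =c=> s2
  s2 = (rec X. d.c.(X + X)) + (rec X. d.c.(X + X)) :: =d=> s1
LTS(Q): 3 reachable states
  t0 = rec X. a.c.(X + X) :: =a=> t1
  t1 = c.((rec X. a.c.(X + X)) + (rec X. a.c.(X + X))) :: =c=> t2
  t2 = (rec X. a.c.(X + X)) + (rec X. a.c.(X + X)) :: =a=> t1
Bisimilarity quotient blocks:
  B0 = {s0, s2}
  B1 = {s1}
  B2 = {t0, t2}
  B3 = {t1}
s0 ∈ B0, t0 ∈ B2 → different blocks

NO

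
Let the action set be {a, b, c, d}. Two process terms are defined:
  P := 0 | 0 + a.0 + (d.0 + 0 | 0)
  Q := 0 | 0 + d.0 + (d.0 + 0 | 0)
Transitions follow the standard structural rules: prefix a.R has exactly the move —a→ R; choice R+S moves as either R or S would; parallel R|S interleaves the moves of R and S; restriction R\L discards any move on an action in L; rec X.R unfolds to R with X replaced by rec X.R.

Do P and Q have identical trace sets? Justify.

P's transition system — 2 states:
  s0 = 0 | 0 + a.0 + (d.0 + 0 | 0) | -a-> s1, -d-> s1
  s1 = 0 | (no moves)
Q's transition system — 2 states:
  t0 = 0 | 0 + d.0 + (d.0 + 0 | 0) | -d-> t1
  t1 = 0 | (no moves)
Trace ⟨a⟩ through P, begin at {s0}:
  step 1 (a): {s1}
  P completes σ.
Trace ⟨a⟩ through Q, begin at {t0}:
  step 1 (a): ∅ (Q stuck)

traces(P) ≠ traces(Q) — witness ⟨a⟩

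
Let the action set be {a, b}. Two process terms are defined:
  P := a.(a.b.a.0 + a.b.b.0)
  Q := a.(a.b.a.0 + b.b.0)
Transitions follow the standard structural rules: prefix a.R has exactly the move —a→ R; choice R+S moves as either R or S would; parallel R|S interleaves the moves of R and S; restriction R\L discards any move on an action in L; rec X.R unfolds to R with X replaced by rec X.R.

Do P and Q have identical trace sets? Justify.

traces(P) ≠ traces(Q) — witness ⟨aabb⟩

P's transition system — 7 states:
  m0 = a.(a.b.a.0 + a.b.b.0) | =a=> m1
  m1 = a.b.a.0 + a.b.b.0 | =a=> m2, =a=> m3
  m2 = b.a.0 | =b=> m4
  m3 = b.b.0 | =b=> m5
  m4 = a.0 | =a=> m6
  m5 = b.0 | =b=> m6
  m6 = 0 | ∅
Q's transition system — 6 states:
  n0 = a.(a.b.a.0 + b.b.0) | =a=> n1
  n1 = a.b.a.0 + b.b.0 | =a=> n2, =b=> n3
  n2 = b.a.0 | =b=> n4
  n3 = b.0 | =b=> n5
  n4 = a.0 | =a=> n5
  n5 = 0 | ∅
Run σ = ⟨aabb⟩ on P: start {m0}
  [1] a ⇒ {m1}
  [2] a ⇒ {m2, m3}
  [3] b ⇒ {m4, m5}
  [4] b ⇒ {m6}
  P completes σ.
Run σ = ⟨aabb⟩ on Q: start {n0}
  [1] a ⇒ {n1}
  [2] a ⇒ {n2}
  [3] b ⇒ {n4}
  [4] b ⇒ no successor for Q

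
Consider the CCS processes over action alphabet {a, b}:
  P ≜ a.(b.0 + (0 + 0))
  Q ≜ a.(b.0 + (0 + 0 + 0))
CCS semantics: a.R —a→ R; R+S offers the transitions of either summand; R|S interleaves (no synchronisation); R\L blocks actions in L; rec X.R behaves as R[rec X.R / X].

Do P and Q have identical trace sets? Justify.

trace-equivalent

P's transition system — 3 states:
  u0 = a.(b.0 + (0 + 0)) ⊢ --a--▸ u1
  u1 = b.0 + (0 + 0) ⊢ --b--▸ u2
  u2 = 0 ⊢ stopped
Q's transition system — 3 states:
  v0 = a.(b.0 + (0 + 0 + 0)) ⊢ --a--▸ v1
  v1 = b.0 + (0 + 0 + 0) ⊢ --b--▸ v2
  v2 = 0 ⊢ stopped
Partition-refinement fixed point:
  B0 = {u0, v0}
  B1 = {u1, v1}
  B2 = {u2, v2}
u0 ∈ B0, v0 ∈ B0 → same block
Bisimilar ⇒ trace-equivalent.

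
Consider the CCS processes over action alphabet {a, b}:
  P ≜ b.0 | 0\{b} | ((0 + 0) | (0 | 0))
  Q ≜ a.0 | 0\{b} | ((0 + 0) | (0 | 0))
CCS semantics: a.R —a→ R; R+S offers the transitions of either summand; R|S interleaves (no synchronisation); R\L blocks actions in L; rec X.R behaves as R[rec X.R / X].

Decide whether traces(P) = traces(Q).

traces(P) ≠ traces(Q) — witness ⟨b⟩

LTS(P): 2 reachable states
  m0 = b.0 | 0\{b} | ((0 + 0) | (0 | 0)) :: =b=> m1
  m1 = 0 | 0\{b} | ((0 + 0) | (0 | 0)) :: stopped
LTS(Q): 2 reachable states
  n0 = a.0 | 0\{b} | ((0 + 0) | (0 | 0)) :: =a=> n1
  n1 = 0 | 0\{b} | ((0 + 0) | (0 | 0)) :: stopped
Executing b from P (initial set {m0}):
  step 1 (b): {m1}
  ✓ P
Executing b from Q (initial set {n0}):
  step 1 (b): no successor for Q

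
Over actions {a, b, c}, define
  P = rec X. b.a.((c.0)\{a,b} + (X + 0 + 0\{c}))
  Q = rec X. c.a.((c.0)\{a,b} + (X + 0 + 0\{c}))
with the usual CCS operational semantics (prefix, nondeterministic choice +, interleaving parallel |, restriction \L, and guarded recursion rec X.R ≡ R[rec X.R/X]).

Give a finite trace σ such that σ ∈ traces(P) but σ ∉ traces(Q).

b

Reachable graph of P (4 states):
  u0 = rec X. b.a.((c.0)\{a,b} + (X + 0 + 0\{c})) | —b→ u1
  u1 = a.((c.0)\{a,b} + ((rec X. b.a.((c.0)\{a,b} + (X + 0 + 0\{c}))) + 0 + 0\{c})) | —a→ u2
  u2 = (c.0)\{a,b} + ((rec X. b.a.((c.0)\{a,b} + (X + 0 + 0\{c}))) + 0 + 0\{c}) | —b→ u1, —c→ u3
  u3 = 0\{a,b} | stopped
Reachable graph of Q (4 states):
  v0 = rec X. c.a.((c.0)\{a,b} + (X + 0 + 0\{c})) | —c→ v1
  v1 = a.((c.0)\{a,b} + ((rec X. c.a.((c.0)\{a,b} + (X + 0 + 0\{c}))) + 0 + 0\{c})) | —a→ v2
  v2 = (c.0)\{a,b} + ((rec X. c.a.((c.0)\{a,b} + (X + 0 + 0\{c}))) + 0 + 0\{c}) | —c→ v1, —c→ v3
  v3 = 0\{a,b} | stopped
Executing b from P (initial set {u0}):
  step 1 (b): {u1}
  P completes σ.
Executing b from Q (initial set {v0}):
  step 1 (b): ∅  — Q cannot continue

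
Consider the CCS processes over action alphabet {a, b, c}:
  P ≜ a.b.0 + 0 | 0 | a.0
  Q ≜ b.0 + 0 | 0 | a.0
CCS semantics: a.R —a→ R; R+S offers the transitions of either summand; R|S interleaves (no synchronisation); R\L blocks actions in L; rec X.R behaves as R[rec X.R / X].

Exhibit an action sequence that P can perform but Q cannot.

P's transition system — 4 states:
  p0 = a.b.0 + 0 | 0 | a.0 has moves -a-> p1, -a-> p2
  p1 = 0 | 0 | 0 has moves ∅
  p2 = b.0 has moves -b-> p3
  p3 = 0 has moves ∅
Q's transition system — 3 states:
  q0 = b.0 + 0 | 0 | a.0 has moves -a-> q1, -b-> q2
  q1 = 0 | 0 | 0 has moves ∅
  q2 = 0 has moves ∅
Trace ⟨ab⟩ through P, begin at {p0}:
  after a @ step 1: {p1, p2}
  after b @ step 2: {p3}
  — P admits the full trace.
Trace ⟨ab⟩ through Q, begin at {q0}:
  after a @ step 1: {q1}
  after b @ step 2: ∅ (Q stuck)

ab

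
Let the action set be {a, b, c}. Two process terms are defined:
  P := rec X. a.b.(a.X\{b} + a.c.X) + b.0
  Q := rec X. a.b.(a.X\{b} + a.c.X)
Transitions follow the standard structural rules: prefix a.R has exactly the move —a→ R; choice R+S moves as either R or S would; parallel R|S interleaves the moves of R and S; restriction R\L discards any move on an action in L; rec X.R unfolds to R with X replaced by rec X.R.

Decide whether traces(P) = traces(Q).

trace-distinct — witness ⟨b⟩

Reachable graph of P (7 states):
  m0 = rec X. a.b.(a.X\{b} + a.c.X) + b.0 ⊢ -a-> m1, -b-> m2
  m1 = b.(a.(rec X. a.b.(a.X\{b} + a.c.X) + b.0)\{b} + a.c.(rec X. a.b.(a.X\{b} + a.c.X) + b.0)) ⊢ -b-> m3
  m2 = 0 ⊢ deadlocked
  m3 = a.(rec X. a.b.(a.X\{b} + a.c.X) + b.0)\{b} + a.c.(rec X. a.b.(a.X\{b} + a.c.X) + b.0) ⊢ -a-> m4, -a-> m5
  m4 = (rec X. a.b.(a.X\{b} + a.c.X) + b.0)\{b} ⊢ -a-> m6
  m5 = c.(rec X. a.b.(a.X\{b} + a.c.X) + b.0) ⊢ -c-> m0
  m6 = (b.(a.(rec X. a.b.(a.X\{b} + a.c.X) + b.0)\{b} + a.c.(rec X. a.b.(a.X\{b} + a.c.X) + b.0)))\{b} ⊢ deadlocked
Reachable graph of Q (6 states):
  n0 = rec X. a.b.(a.X\{b} + a.c.X) ⊢ -a-> n1
  n1 = b.(a.(rec X. a.b.(a.X\{b} + a.c.X))\{b} + a.c.(rec X. a.b.(a.X\{b} + a.c.X))) ⊢ -b-> n2
  n2 = a.(rec X. a.b.(a.X\{b} + a.c.X))\{b} + a.c.(rec X. a.b.(a.X\{b} + a.c.X)) ⊢ -a-> n3, -a-> n4
  n3 = (rec X. a.b.(a.X\{b} + a.c.X))\{b} ⊢ -a-> n5
  n4 = c.(rec X. a.b.(a.X\{b} + a.c.X)) ⊢ -c-> n0
  n5 = (b.(a.(rec X. a.b.(a.X\{b} + a.c.X))\{b} + a.c.(rec X. a.b.(a.X\{b} + a.c.X))))\{b} ⊢ deadlocked
Executing b from P (initial set {m0}):
  after b @ step 1: {m2}
  P completes σ.
Executing b from Q (initial set {n0}):
  after b @ step 1: ∅ (Q stuck)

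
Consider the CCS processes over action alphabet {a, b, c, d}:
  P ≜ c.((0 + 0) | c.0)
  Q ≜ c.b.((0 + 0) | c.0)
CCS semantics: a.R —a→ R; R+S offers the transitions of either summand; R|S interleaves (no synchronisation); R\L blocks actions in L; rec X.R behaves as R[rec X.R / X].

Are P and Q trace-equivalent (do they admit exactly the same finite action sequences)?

traces(P) ≠ traces(Q) — witness ⟨cc⟩

P's transition system — 3 states:
  m0 = c.((0 + 0) | c.0) ⊢ -c-> m1
  m1 = (0 + 0) | c.0 ⊢ -c-> m2
  m2 = (0 + 0) | 0 ⊢ (no moves)
Q's transition system — 4 states:
  n0 = c.b.((0 + 0) | c.0) ⊢ -c-> n1
  n1 = b.((0 + 0) | c.0) ⊢ -b-> n2
  n2 = (0 + 0) | c.0 ⊢ -c-> n3
  n3 = (0 + 0) | 0 ⊢ (no moves)
Run σ = ⟨cc⟩ on P: start {m0}
  [1] c ⇒ {m1}
  [2] c ⇒ {m2}
  P completes σ.
Run σ = ⟨cc⟩ on Q: start {n0}
  [1] c ⇒ {n1}
  [2] c ⇒ ∅  — Q cannot continue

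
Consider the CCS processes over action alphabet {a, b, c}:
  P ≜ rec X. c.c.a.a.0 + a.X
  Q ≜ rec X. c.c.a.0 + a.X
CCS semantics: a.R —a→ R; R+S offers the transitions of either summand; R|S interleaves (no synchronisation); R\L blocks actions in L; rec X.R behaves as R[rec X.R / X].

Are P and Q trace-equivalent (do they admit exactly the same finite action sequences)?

Reachable graph of P (5 states):
  s0 = rec X. c.c.a.a.0 + a.X → =a=> s0, =c=> s1
  s1 = c.a.a.0 → =c=> s2
  s2 = a.a.0 → =a=> s3
  s3 = a.0 → =a=> s4
  s4 = 0 → (no moves)
Reachable graph of Q (4 states):
  t0 = rec X. c.c.a.0 + a.X → =a=> t0, =c=> t1
  t1 = c.a.0 → =c=> t2
  t2 = a.0 → =a=> t3
  t3 = 0 → (no moves)
Executing ccaa from P (initial set {s0}):
  after c @ step 1: {s1}
  after c @ step 2: {s2}
  after a @ step 3: {s3}
  after a @ step 4: {s4}
  — P admits the full trace.
Executing ccaa from Q (initial set {t0}):
  after c @ step 1: {t1}
  after c @ step 2: {t2}
  after a @ step 3: {t3}
  after a @ step 4: ∅ (Q stuck)

trace-distinct — witness ⟨ccaa⟩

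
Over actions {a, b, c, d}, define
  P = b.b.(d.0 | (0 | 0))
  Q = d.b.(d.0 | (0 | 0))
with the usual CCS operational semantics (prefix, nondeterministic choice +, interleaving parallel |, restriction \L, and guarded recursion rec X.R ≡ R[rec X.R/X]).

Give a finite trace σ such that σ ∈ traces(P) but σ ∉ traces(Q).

LTS(P): 4 reachable states
  s0 = b.b.(d.0 | (0 | 0)) → —b→ s1
  s1 = b.(d.0 | (0 | 0)) → —b→ s2
  s2 = d.0 | (0 | 0) → —d→ s3
  s3 = 0 | (0 | 0) → ·
LTS(Q): 4 reachable states
  t0 = d.b.(d.0 | (0 | 0)) → —d→ t1
  t1 = b.(d.0 | (0 | 0)) → —b→ t2
  t2 = d.0 | (0 | 0) → —d→ t3
  t3 = 0 | (0 | 0) → ·
Trace ⟨b⟩ through P, begin at {s0}:
  [1] b ⇒ {s1}
  — P admits the full trace.
Trace ⟨b⟩ through Q, begin at {t0}:
  [1] b ⇒ no successor for Q

b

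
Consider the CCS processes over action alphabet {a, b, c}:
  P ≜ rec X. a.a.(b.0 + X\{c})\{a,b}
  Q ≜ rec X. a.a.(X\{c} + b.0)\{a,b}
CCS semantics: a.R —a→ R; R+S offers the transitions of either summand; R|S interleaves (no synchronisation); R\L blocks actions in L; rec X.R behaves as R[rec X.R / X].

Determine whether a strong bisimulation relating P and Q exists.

LTS(P): 3 reachable states
  p0 = rec X. a.a.(b.0 + X\{c})\{a,b} → —a→ p1
  p1 = a.(b.0 + (rec X. a.a.(b.0 + X\{c})\{a,b})\{c})\{a,b} → —a→ p2
  p2 = (b.0 + (rec X. a.a.(b.0 + X\{c})\{a,b})\{c})\{a,b} → ∅
LTS(Q): 3 reachable states
  q0 = rec X. a.a.(X\{c} + b.0)\{a,b} → —a→ q1
  q1 = a.((rec X. a.a.(X\{c} + b.0)\{a,b})\{c} + b.0)\{a,b} → —a→ q2
  q2 = ((rec X. a.a.(X\{c} + b.0)\{a,b})\{c} + b.0)\{a,b} → ∅
Coarsest stable partition (strong bisimilarity classes):
  B0 = {p0, q0}
  B1 = {p1, q1}
  B2 = {p2, q2}
p0 ∈ B0, q0 ∈ B0 → same block

YES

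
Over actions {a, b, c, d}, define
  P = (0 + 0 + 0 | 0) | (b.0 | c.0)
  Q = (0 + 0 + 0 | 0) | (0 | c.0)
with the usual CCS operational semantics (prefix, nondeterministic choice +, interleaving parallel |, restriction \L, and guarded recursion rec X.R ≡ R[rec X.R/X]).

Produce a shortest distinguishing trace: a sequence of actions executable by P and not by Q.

b

LTS(P): 4 reachable states
  p0 = (0 + 0 + 0 | 0) | (b.0 | c.0) → --b--▸ p1, --c--▸ p2
  p1 = (0 + 0 + 0 | 0) | (0 | c.0) → --c--▸ p3
  p2 = (0 + 0 + 0 | 0) | (b.0 | 0) → --b--▸ p3
  p3 = (0 + 0 + 0 | 0) | (0 | 0) → ∅
LTS(Q): 2 reachable states
  q0 = (0 + 0 + 0 | 0) | (0 | c.0) → --c--▸ q1
  q1 = (0 + 0 + 0 | 0) | (0 | 0) → ∅
Run σ = ⟨b⟩ on P: start {p0}
  after b @ step 1: {p1}
  — P admits the full trace.
Run σ = ⟨b⟩ on Q: start {q0}
  after b @ step 1: ∅  — Q cannot continue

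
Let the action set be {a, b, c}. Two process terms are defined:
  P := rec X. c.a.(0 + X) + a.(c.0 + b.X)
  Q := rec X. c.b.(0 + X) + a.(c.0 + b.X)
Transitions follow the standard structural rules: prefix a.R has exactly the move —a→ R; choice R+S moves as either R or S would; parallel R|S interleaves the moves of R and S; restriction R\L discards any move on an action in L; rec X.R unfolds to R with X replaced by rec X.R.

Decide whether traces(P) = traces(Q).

NO — witness ⟨ca⟩

Reachable graph of P (5 states):
  s0 = rec X. c.a.(0 + X) + a.(c.0 + b.X) ⊢ --a--▸ s1, --c--▸ s2
  s1 = c.0 + b.(rec X. c.a.(0 + X) + a.(c.0 + b.X)) ⊢ --b--▸ s0, --c--▸ s3
  s2 = a.(0 + (rec X. c.a.(0 + X) + a.(c.0 + b.X))) ⊢ --a--▸ s4
  s3 = 0 ⊢ deadlocked
  s4 = 0 + (rec X. c.a.(0 + X) + a.(c.0 + b.X)) ⊢ --a--▸ s1, --c--▸ s2
Reachable graph of Q (5 states):
  t0 = rec X. c.b.(0 + X) + a.(c.0 + b.X) ⊢ --a--▸ t1, --c--▸ t2
  t1 = c.0 + b.(rec X. c.b.(0 + X) + a.(c.0 + b.X)) ⊢ --b--▸ t0, --c--▸ t3
  t2 = b.(0 + (rec X. c.b.(0 + X) + a.(c.0 + b.X))) ⊢ --b--▸ t4
  t3 = 0 ⊢ deadlocked
  t4 = 0 + (rec X. c.b.(0 + X) + a.(c.0 + b.X)) ⊢ --a--▸ t1, --c--▸ t2
Executing ca from P (initial set {s0}):
  after c @ step 1: {s2}
  after a @ step 2: {s4}
  ✓ P
Executing ca from Q (initial set {t0}):
  after c @ step 1: {t2}
  after a @ step 2: ∅  — Q cannot continue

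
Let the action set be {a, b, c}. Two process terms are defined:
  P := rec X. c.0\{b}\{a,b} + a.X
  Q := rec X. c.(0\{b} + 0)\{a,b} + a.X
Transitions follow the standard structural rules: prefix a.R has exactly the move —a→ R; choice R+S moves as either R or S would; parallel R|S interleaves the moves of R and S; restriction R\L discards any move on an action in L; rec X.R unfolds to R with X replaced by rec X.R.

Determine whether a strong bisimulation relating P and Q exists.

LTS(P): 2 reachable states
  m0 = rec X. c.0\{b}\{a,b} + a.X :: —a→ m0, —c→ m1
  m1 = 0\{b}\{a,b} :: stopped
LTS(Q): 2 reachable states
  n0 = rec X. c.(0\{b} + 0)\{a,b} + a.X :: —a→ n0, —c→ n1
  n1 = (0\{b} + 0)\{a,b} :: stopped
Coarsest stable partition (strong bisimilarity classes):
  B0 = {m0, n0}
  B1 = {m1, n1}
m0 ∈ B0, n0 ∈ B0 → same block

YES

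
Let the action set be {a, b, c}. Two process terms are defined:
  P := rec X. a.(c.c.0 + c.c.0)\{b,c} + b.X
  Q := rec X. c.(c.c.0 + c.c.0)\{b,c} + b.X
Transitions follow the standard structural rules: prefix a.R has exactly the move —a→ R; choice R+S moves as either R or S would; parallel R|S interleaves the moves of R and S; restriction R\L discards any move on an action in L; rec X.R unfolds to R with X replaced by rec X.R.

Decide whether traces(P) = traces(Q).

P's transition system — 2 states:
  m0 = rec X. a.(c.c.0 + c.c.0)\{b,c} + b.X :: -a-> m1, -b-> m0
  m1 = (c.c.0 + c.c.0)\{b,c} :: (no moves)
Q's transition system — 2 states:
  n0 = rec X. c.(c.c.0 + c.c.0)\{b,c} + b.X :: -b-> n0, -c-> n1
  n1 = (c.c.0 + c.c.0)\{b,c} :: (no moves)
Executing a from P (initial set {m0}):
  [1] a ⇒ {m1}
  ✓ P
Executing a from Q (initial set {n0}):
  [1] a ⇒ ∅  — Q cannot continue

traces(P) ≠ traces(Q) — witness ⟨a⟩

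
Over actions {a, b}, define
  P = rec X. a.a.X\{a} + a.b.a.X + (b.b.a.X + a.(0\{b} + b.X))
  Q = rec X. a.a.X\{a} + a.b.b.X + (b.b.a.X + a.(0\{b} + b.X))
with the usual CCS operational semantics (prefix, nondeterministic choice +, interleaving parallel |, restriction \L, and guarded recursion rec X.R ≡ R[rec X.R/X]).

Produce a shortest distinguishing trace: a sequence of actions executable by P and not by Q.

Reachable graph of P (8 states):
  p0 = rec X. a.a.X\{a} + a.b.a.X + (b.b.a.X + a.(0\{b} + b.X)) → -a-> p1, -a-> p2, -a-> p3, -b-> p3
  p1 = 0\{b} + b.(rec X. a.a.X\{a} + a.b.a.X + (b.b.a.X + a.(0\{b} + b.X))) → -b-> p0
  p2 = a.(rec X. a.a.X\{a} + a.b.a.X + (b.b.a.X + a.(0\{b} + b.X)))\{a} → -a-> p4
  p3 = b.a.(rec X. a.a.X\{a} + a.b.a.X + (b.b.a.X + a.(0\{b} + b.X))) → -b-> p5
  p4 = (rec X. a.a.X\{a} + a.b.a.X + (b.b.a.X + a.(0\{b} + b.X)))\{a} → -b-> p6
  p5 = a.(rec X. a.a.X\{a} + a.b.a.X + (b.b.a.X + a.(0\{b} + b.X))) → -a-> p0
  p6 = (b.a.(rec X. a.a.X\{a} + a.b.a.X + (b.b.a.X + a.(0\{b} + b.X))))\{a} → -b-> p7
  p7 = (a.(rec X. a.a.X\{a} + a.b.a.X + (b.b.a.X + a.(0\{b} + b.X))))\{a} → deadlocked
Reachable graph of Q (10 states):
  q0 = rec X. a.a.X\{a} + a.b.b.X + (b.b.a.X + a.(0\{b} + b.X)) → -a-> q1, -a-> q2, -a-> q3, -b-> q4
  q1 = 0\{b} + b.(rec X. a.a.X\{a} + a.b.b.X + (b.b.a.X + a.(0\{b} + b.X))) → -b-> q0
  q2 = a.(rec X. a.a.X\{a} + a.b.b.X + (b.b.a.X + a.(0\{b} + b.X)))\{a} → -a-> q5
  q3 = b.b.(rec X. a.a.X\{a} + a.b.b.X + (b.b.a.X + a.(0\{b} + b.X))) → -b-> q6
  q4 = b.a.(rec X. a.a.X\{a} + a.b.b.X + (b.b.a.X + a.(0\{b} + b.X))) → -b-> q7
  q5 = (rec X. a.a.X\{a} + a.b.b.X + (b.b.a.X + a.(0\{b} + b.X)))\{a} → -b-> q8
  q6 = b.(rec X. a.a.X\{a} + a.b.b.X + (b.b.a.X + a.(0\{b} + b.X))) → -b-> q0
  q7 = a.(rec X. a.a.X\{a} + a.b.b.X + (b.b.a.X + a.(0\{b} + b.X))) → -a-> q0
  q8 = (b.a.(rec X. a.a.X\{a} + a.b.b.X + (b.b.a.X + a.(0\{b} + b.X))))\{a} → -b-> q9
  q9 = (a.(rec X. a.a.X\{a} + a.b.b.X + (b.b.a.X + a.(0\{b} + b.X))))\{a} → deadlocked
Run σ = ⟨abaaa⟩ on P: start {p0}
  step 1 (a): {p1, p2, p3}
  step 2 (b): {p0, p5}
  step 3 (a): {p0, p1, p2, p3}
  step 4 (a): {p1, p2, p3, p4}
  step 5 (a): {p4}
  — P admits the full trace.
Run σ = ⟨abaaa⟩ on Q: start {q0}
  step 1 (a): {q1, q2, q3}
  step 2 (b): {q0, q6}
  step 3 (a): {q1, q2, q3}
  step 4 (a): {q5}
  step 5 (a): no successor for Q

abaaa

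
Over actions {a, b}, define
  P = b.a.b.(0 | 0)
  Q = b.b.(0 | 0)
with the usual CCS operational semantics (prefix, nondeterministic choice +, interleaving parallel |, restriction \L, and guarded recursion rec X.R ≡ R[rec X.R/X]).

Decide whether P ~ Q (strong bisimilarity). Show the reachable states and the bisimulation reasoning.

P's transition system — 4 states:
  p0 = b.a.b.(0 | 0) → -b-> p1
  p1 = a.b.(0 | 0) → -a-> p2
  p2 = b.(0 | 0) → -b-> p3
  p3 = 0 | 0 → ∅
Q's transition system — 3 states:
  q0 = b.b.(0 | 0) → -b-> q1
  q1 = b.(0 | 0) → -b-> q2
  q2 = 0 | 0 → ∅
Bisimilarity quotient blocks:
  B0 = {p0}
  B1 = {p1}
  B2 = {p2, q1}
  B3 = {p3, q2}
  B4 = {q0}
p0 ∈ B0, q0 ∈ B4 → different blocks

NO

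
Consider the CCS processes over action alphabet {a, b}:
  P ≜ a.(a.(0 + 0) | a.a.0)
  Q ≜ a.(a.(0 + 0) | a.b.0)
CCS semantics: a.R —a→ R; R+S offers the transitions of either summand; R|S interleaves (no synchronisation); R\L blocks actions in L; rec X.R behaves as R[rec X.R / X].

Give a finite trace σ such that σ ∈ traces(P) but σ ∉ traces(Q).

P's transition system — 7 states:
  u0 = a.(a.(0 + 0) | a.a.0) | ··a··> u1
  u1 = a.(0 + 0) | a.a.0 | ··a··> u2, ··a··> u3
  u2 = (0 + 0) | a.a.0 | ··a··> u4
  u3 = a.(0 + 0) | a.0 | ··a··> u4, ··a··> u5
  u4 = (0 + 0) | a.0 | ··a··> u6
  u5 = a.(0 + 0) | 0 | ··a··> u6
  u6 = (0 + 0) | 0 | deadlocked
Q's transition system — 7 states:
  v0 = a.(a.(0 + 0) | a.b.0) | ··a··> v1
  v1 = a.(0 + 0) | a.b.0 | ··a··> v2, ··a··> v3
  v2 = (0 + 0) | a.b.0 | ··a··> v4
  v3 = a.(0 + 0) | b.0 | ··a··> v4, ··b··> v5
  v4 = (0 + 0) | b.0 | ··b··> v6
  v5 = a.(0 + 0) | 0 | ··a··> v6
  v6 = (0 + 0) | 0 | deadlocked
Executing aaaa from P (initial set {u0}):
  step 1 (a): {u1}
  step 2 (a): {u2, u3}
  step 3 (a): {u4, u5}
  step 4 (a): {u6}
  ✓ P
Executing aaaa from Q (initial set {v0}):
  step 1 (a): {v1}
  step 2 (a): {v2, v3}
  step 3 (a): {v4}
  step 4 (a): ∅  — Q cannot continue

aaaa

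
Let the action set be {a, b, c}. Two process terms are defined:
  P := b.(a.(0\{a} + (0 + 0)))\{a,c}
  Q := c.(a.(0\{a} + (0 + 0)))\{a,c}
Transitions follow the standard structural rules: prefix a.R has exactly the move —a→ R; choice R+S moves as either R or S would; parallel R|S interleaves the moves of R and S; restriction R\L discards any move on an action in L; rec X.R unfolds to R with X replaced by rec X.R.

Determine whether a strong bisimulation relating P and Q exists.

P's transition system — 2 states:
  m0 = b.(a.(0\{a} + (0 + 0)))\{a,c} has moves -b-> m1
  m1 = (a.(0\{a} + (0 + 0)))\{a,c} has moves ∅
Q's transition system — 2 states:
  n0 = c.(a.(0\{a} + (0 + 0)))\{a,c} has moves -c-> n1
  n1 = (a.(0\{a} + (0 + 0)))\{a,c} has moves ∅
Partition-refinement fixed point:
  B0 = {m0}
  B1 = {m1, n1}
  B2 = {n0}
m0 ∈ B0, n0 ∈ B2 → different blocks

not bisimilar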